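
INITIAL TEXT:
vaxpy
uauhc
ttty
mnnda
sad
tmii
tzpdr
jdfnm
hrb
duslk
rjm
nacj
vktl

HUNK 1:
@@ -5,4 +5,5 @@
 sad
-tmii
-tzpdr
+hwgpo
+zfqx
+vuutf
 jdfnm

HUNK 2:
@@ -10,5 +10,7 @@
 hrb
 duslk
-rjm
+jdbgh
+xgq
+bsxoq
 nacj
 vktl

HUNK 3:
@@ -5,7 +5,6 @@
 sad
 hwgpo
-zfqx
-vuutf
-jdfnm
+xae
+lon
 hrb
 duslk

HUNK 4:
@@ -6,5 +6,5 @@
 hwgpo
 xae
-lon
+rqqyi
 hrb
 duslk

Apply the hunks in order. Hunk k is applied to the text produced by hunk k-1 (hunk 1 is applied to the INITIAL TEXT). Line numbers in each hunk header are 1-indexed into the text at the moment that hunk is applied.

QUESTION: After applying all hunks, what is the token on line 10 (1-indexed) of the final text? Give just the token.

Answer: duslk

Derivation:
Hunk 1: at line 5 remove [tmii,tzpdr] add [hwgpo,zfqx,vuutf] -> 14 lines: vaxpy uauhc ttty mnnda sad hwgpo zfqx vuutf jdfnm hrb duslk rjm nacj vktl
Hunk 2: at line 10 remove [rjm] add [jdbgh,xgq,bsxoq] -> 16 lines: vaxpy uauhc ttty mnnda sad hwgpo zfqx vuutf jdfnm hrb duslk jdbgh xgq bsxoq nacj vktl
Hunk 3: at line 5 remove [zfqx,vuutf,jdfnm] add [xae,lon] -> 15 lines: vaxpy uauhc ttty mnnda sad hwgpo xae lon hrb duslk jdbgh xgq bsxoq nacj vktl
Hunk 4: at line 6 remove [lon] add [rqqyi] -> 15 lines: vaxpy uauhc ttty mnnda sad hwgpo xae rqqyi hrb duslk jdbgh xgq bsxoq nacj vktl
Final line 10: duslk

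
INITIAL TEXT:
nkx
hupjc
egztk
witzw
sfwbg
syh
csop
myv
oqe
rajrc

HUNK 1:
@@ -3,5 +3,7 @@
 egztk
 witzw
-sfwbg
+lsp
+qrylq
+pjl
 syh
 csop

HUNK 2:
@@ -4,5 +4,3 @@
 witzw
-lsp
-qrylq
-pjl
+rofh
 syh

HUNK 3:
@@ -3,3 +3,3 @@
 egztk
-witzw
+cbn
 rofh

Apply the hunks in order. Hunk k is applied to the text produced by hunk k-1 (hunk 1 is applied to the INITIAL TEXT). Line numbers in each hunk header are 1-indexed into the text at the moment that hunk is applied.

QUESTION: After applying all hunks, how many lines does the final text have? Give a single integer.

Hunk 1: at line 3 remove [sfwbg] add [lsp,qrylq,pjl] -> 12 lines: nkx hupjc egztk witzw lsp qrylq pjl syh csop myv oqe rajrc
Hunk 2: at line 4 remove [lsp,qrylq,pjl] add [rofh] -> 10 lines: nkx hupjc egztk witzw rofh syh csop myv oqe rajrc
Hunk 3: at line 3 remove [witzw] add [cbn] -> 10 lines: nkx hupjc egztk cbn rofh syh csop myv oqe rajrc
Final line count: 10

Answer: 10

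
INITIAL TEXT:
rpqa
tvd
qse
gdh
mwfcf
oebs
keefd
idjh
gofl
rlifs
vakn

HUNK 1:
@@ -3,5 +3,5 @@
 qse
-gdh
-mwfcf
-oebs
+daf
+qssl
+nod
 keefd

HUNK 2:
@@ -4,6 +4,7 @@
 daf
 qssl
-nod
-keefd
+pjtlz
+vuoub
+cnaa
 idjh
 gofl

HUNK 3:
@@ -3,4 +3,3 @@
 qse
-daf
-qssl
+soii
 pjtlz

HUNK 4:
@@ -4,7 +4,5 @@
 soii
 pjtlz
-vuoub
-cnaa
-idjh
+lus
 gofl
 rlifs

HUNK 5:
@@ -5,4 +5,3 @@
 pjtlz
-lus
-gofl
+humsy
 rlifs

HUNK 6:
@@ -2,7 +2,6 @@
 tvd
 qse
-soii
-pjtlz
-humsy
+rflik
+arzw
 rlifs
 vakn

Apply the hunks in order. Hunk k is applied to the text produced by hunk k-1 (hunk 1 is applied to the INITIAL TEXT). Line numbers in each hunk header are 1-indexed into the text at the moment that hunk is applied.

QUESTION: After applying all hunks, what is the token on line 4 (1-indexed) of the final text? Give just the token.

Answer: rflik

Derivation:
Hunk 1: at line 3 remove [gdh,mwfcf,oebs] add [daf,qssl,nod] -> 11 lines: rpqa tvd qse daf qssl nod keefd idjh gofl rlifs vakn
Hunk 2: at line 4 remove [nod,keefd] add [pjtlz,vuoub,cnaa] -> 12 lines: rpqa tvd qse daf qssl pjtlz vuoub cnaa idjh gofl rlifs vakn
Hunk 3: at line 3 remove [daf,qssl] add [soii] -> 11 lines: rpqa tvd qse soii pjtlz vuoub cnaa idjh gofl rlifs vakn
Hunk 4: at line 4 remove [vuoub,cnaa,idjh] add [lus] -> 9 lines: rpqa tvd qse soii pjtlz lus gofl rlifs vakn
Hunk 5: at line 5 remove [lus,gofl] add [humsy] -> 8 lines: rpqa tvd qse soii pjtlz humsy rlifs vakn
Hunk 6: at line 2 remove [soii,pjtlz,humsy] add [rflik,arzw] -> 7 lines: rpqa tvd qse rflik arzw rlifs vakn
Final line 4: rflik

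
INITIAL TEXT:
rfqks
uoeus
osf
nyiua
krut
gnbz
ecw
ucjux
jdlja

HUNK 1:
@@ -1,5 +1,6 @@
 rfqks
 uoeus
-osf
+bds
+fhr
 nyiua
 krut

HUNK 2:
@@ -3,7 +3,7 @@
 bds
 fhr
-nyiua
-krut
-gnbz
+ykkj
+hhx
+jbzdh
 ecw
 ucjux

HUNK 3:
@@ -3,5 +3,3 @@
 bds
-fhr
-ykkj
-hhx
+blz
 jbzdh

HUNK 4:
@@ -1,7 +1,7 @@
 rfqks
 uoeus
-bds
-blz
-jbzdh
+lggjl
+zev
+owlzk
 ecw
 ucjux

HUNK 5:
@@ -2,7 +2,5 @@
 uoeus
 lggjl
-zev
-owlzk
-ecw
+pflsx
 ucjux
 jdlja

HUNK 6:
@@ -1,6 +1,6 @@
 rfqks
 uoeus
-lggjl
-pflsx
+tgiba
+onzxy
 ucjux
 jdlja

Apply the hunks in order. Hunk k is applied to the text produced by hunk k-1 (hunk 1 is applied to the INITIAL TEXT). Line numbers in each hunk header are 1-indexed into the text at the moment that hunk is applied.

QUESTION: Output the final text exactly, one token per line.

Hunk 1: at line 1 remove [osf] add [bds,fhr] -> 10 lines: rfqks uoeus bds fhr nyiua krut gnbz ecw ucjux jdlja
Hunk 2: at line 3 remove [nyiua,krut,gnbz] add [ykkj,hhx,jbzdh] -> 10 lines: rfqks uoeus bds fhr ykkj hhx jbzdh ecw ucjux jdlja
Hunk 3: at line 3 remove [fhr,ykkj,hhx] add [blz] -> 8 lines: rfqks uoeus bds blz jbzdh ecw ucjux jdlja
Hunk 4: at line 1 remove [bds,blz,jbzdh] add [lggjl,zev,owlzk] -> 8 lines: rfqks uoeus lggjl zev owlzk ecw ucjux jdlja
Hunk 5: at line 2 remove [zev,owlzk,ecw] add [pflsx] -> 6 lines: rfqks uoeus lggjl pflsx ucjux jdlja
Hunk 6: at line 1 remove [lggjl,pflsx] add [tgiba,onzxy] -> 6 lines: rfqks uoeus tgiba onzxy ucjux jdlja

Answer: rfqks
uoeus
tgiba
onzxy
ucjux
jdlja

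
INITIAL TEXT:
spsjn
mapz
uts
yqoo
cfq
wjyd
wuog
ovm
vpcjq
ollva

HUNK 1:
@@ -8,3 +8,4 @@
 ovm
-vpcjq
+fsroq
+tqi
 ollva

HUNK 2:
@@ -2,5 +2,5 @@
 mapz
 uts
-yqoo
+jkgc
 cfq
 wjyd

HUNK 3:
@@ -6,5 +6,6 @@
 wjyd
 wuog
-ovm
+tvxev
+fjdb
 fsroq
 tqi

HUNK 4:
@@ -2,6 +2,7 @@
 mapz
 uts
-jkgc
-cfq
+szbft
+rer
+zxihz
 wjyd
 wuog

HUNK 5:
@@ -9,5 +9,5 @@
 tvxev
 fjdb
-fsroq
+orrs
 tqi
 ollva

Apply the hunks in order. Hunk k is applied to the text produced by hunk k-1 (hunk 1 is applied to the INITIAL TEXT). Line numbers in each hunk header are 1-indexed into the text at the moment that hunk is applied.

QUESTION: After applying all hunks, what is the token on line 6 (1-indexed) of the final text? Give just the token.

Answer: zxihz

Derivation:
Hunk 1: at line 8 remove [vpcjq] add [fsroq,tqi] -> 11 lines: spsjn mapz uts yqoo cfq wjyd wuog ovm fsroq tqi ollva
Hunk 2: at line 2 remove [yqoo] add [jkgc] -> 11 lines: spsjn mapz uts jkgc cfq wjyd wuog ovm fsroq tqi ollva
Hunk 3: at line 6 remove [ovm] add [tvxev,fjdb] -> 12 lines: spsjn mapz uts jkgc cfq wjyd wuog tvxev fjdb fsroq tqi ollva
Hunk 4: at line 2 remove [jkgc,cfq] add [szbft,rer,zxihz] -> 13 lines: spsjn mapz uts szbft rer zxihz wjyd wuog tvxev fjdb fsroq tqi ollva
Hunk 5: at line 9 remove [fsroq] add [orrs] -> 13 lines: spsjn mapz uts szbft rer zxihz wjyd wuog tvxev fjdb orrs tqi ollva
Final line 6: zxihz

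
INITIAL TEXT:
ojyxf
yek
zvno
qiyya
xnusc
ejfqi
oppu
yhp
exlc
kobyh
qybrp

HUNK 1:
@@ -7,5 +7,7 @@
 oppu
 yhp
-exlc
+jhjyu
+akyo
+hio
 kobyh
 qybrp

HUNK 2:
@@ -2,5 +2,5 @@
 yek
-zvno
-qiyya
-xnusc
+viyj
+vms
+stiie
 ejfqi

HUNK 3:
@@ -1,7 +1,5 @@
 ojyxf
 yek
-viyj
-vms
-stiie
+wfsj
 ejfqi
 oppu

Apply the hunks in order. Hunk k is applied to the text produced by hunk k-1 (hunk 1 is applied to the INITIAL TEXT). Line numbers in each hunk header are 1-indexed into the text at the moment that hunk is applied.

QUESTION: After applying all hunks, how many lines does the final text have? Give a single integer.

Answer: 11

Derivation:
Hunk 1: at line 7 remove [exlc] add [jhjyu,akyo,hio] -> 13 lines: ojyxf yek zvno qiyya xnusc ejfqi oppu yhp jhjyu akyo hio kobyh qybrp
Hunk 2: at line 2 remove [zvno,qiyya,xnusc] add [viyj,vms,stiie] -> 13 lines: ojyxf yek viyj vms stiie ejfqi oppu yhp jhjyu akyo hio kobyh qybrp
Hunk 3: at line 1 remove [viyj,vms,stiie] add [wfsj] -> 11 lines: ojyxf yek wfsj ejfqi oppu yhp jhjyu akyo hio kobyh qybrp
Final line count: 11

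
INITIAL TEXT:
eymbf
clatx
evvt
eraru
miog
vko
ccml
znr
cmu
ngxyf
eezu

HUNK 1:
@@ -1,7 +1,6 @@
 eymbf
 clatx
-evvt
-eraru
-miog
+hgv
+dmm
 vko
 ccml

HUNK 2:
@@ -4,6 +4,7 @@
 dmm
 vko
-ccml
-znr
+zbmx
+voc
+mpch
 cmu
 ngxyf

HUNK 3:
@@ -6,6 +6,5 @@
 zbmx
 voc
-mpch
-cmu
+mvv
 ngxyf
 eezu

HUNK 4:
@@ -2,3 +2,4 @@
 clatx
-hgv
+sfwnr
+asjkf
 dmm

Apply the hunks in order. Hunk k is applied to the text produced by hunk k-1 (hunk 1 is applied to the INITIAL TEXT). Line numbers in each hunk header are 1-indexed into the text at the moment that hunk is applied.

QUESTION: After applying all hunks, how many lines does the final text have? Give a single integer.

Hunk 1: at line 1 remove [evvt,eraru,miog] add [hgv,dmm] -> 10 lines: eymbf clatx hgv dmm vko ccml znr cmu ngxyf eezu
Hunk 2: at line 4 remove [ccml,znr] add [zbmx,voc,mpch] -> 11 lines: eymbf clatx hgv dmm vko zbmx voc mpch cmu ngxyf eezu
Hunk 3: at line 6 remove [mpch,cmu] add [mvv] -> 10 lines: eymbf clatx hgv dmm vko zbmx voc mvv ngxyf eezu
Hunk 4: at line 2 remove [hgv] add [sfwnr,asjkf] -> 11 lines: eymbf clatx sfwnr asjkf dmm vko zbmx voc mvv ngxyf eezu
Final line count: 11

Answer: 11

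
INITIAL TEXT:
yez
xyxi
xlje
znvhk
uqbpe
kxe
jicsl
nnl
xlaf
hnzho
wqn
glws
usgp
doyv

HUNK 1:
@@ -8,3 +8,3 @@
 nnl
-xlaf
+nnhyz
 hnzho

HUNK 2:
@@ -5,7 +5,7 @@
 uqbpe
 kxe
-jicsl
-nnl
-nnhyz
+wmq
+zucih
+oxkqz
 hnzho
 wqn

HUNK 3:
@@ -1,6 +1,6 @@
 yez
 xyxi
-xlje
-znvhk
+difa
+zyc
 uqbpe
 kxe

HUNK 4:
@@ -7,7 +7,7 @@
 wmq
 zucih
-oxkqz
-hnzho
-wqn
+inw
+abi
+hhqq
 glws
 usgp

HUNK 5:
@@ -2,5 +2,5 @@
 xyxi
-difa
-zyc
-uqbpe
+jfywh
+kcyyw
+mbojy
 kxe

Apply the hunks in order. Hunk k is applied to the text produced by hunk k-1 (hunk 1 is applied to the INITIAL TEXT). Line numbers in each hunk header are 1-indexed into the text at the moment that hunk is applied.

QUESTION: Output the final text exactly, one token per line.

Answer: yez
xyxi
jfywh
kcyyw
mbojy
kxe
wmq
zucih
inw
abi
hhqq
glws
usgp
doyv

Derivation:
Hunk 1: at line 8 remove [xlaf] add [nnhyz] -> 14 lines: yez xyxi xlje znvhk uqbpe kxe jicsl nnl nnhyz hnzho wqn glws usgp doyv
Hunk 2: at line 5 remove [jicsl,nnl,nnhyz] add [wmq,zucih,oxkqz] -> 14 lines: yez xyxi xlje znvhk uqbpe kxe wmq zucih oxkqz hnzho wqn glws usgp doyv
Hunk 3: at line 1 remove [xlje,znvhk] add [difa,zyc] -> 14 lines: yez xyxi difa zyc uqbpe kxe wmq zucih oxkqz hnzho wqn glws usgp doyv
Hunk 4: at line 7 remove [oxkqz,hnzho,wqn] add [inw,abi,hhqq] -> 14 lines: yez xyxi difa zyc uqbpe kxe wmq zucih inw abi hhqq glws usgp doyv
Hunk 5: at line 2 remove [difa,zyc,uqbpe] add [jfywh,kcyyw,mbojy] -> 14 lines: yez xyxi jfywh kcyyw mbojy kxe wmq zucih inw abi hhqq glws usgp doyv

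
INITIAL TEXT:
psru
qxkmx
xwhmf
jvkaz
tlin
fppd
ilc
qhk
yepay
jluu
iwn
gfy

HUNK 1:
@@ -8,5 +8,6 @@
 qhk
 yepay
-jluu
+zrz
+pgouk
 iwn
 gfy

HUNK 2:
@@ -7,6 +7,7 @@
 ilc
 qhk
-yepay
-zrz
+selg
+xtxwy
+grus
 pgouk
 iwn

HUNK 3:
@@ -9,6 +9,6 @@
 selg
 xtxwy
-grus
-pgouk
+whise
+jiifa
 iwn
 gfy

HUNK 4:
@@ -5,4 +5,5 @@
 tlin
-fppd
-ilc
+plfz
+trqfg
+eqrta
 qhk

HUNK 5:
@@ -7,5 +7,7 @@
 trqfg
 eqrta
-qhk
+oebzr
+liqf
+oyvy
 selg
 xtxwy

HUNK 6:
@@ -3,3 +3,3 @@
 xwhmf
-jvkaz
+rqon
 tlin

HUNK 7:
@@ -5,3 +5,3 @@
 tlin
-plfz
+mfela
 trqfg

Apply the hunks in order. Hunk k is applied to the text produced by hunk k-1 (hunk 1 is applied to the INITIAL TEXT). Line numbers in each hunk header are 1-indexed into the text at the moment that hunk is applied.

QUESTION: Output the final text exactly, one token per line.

Answer: psru
qxkmx
xwhmf
rqon
tlin
mfela
trqfg
eqrta
oebzr
liqf
oyvy
selg
xtxwy
whise
jiifa
iwn
gfy

Derivation:
Hunk 1: at line 8 remove [jluu] add [zrz,pgouk] -> 13 lines: psru qxkmx xwhmf jvkaz tlin fppd ilc qhk yepay zrz pgouk iwn gfy
Hunk 2: at line 7 remove [yepay,zrz] add [selg,xtxwy,grus] -> 14 lines: psru qxkmx xwhmf jvkaz tlin fppd ilc qhk selg xtxwy grus pgouk iwn gfy
Hunk 3: at line 9 remove [grus,pgouk] add [whise,jiifa] -> 14 lines: psru qxkmx xwhmf jvkaz tlin fppd ilc qhk selg xtxwy whise jiifa iwn gfy
Hunk 4: at line 5 remove [fppd,ilc] add [plfz,trqfg,eqrta] -> 15 lines: psru qxkmx xwhmf jvkaz tlin plfz trqfg eqrta qhk selg xtxwy whise jiifa iwn gfy
Hunk 5: at line 7 remove [qhk] add [oebzr,liqf,oyvy] -> 17 lines: psru qxkmx xwhmf jvkaz tlin plfz trqfg eqrta oebzr liqf oyvy selg xtxwy whise jiifa iwn gfy
Hunk 6: at line 3 remove [jvkaz] add [rqon] -> 17 lines: psru qxkmx xwhmf rqon tlin plfz trqfg eqrta oebzr liqf oyvy selg xtxwy whise jiifa iwn gfy
Hunk 7: at line 5 remove [plfz] add [mfela] -> 17 lines: psru qxkmx xwhmf rqon tlin mfela trqfg eqrta oebzr liqf oyvy selg xtxwy whise jiifa iwn gfy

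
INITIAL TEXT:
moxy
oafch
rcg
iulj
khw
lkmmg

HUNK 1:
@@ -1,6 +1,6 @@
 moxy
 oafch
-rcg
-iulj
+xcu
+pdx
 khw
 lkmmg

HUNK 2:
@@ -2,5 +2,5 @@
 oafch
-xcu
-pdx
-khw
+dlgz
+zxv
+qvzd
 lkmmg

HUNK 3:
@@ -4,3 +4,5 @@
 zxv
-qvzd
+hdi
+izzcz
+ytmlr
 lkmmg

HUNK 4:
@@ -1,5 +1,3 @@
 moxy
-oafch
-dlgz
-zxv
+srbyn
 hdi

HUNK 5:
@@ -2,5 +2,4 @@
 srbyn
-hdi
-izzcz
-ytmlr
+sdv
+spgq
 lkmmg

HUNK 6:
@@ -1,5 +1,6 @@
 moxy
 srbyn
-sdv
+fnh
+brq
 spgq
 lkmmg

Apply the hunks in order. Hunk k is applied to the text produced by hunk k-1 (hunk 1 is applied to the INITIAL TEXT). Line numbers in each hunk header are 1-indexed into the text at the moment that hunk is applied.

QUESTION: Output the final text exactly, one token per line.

Answer: moxy
srbyn
fnh
brq
spgq
lkmmg

Derivation:
Hunk 1: at line 1 remove [rcg,iulj] add [xcu,pdx] -> 6 lines: moxy oafch xcu pdx khw lkmmg
Hunk 2: at line 2 remove [xcu,pdx,khw] add [dlgz,zxv,qvzd] -> 6 lines: moxy oafch dlgz zxv qvzd lkmmg
Hunk 3: at line 4 remove [qvzd] add [hdi,izzcz,ytmlr] -> 8 lines: moxy oafch dlgz zxv hdi izzcz ytmlr lkmmg
Hunk 4: at line 1 remove [oafch,dlgz,zxv] add [srbyn] -> 6 lines: moxy srbyn hdi izzcz ytmlr lkmmg
Hunk 5: at line 2 remove [hdi,izzcz,ytmlr] add [sdv,spgq] -> 5 lines: moxy srbyn sdv spgq lkmmg
Hunk 6: at line 1 remove [sdv] add [fnh,brq] -> 6 lines: moxy srbyn fnh brq spgq lkmmg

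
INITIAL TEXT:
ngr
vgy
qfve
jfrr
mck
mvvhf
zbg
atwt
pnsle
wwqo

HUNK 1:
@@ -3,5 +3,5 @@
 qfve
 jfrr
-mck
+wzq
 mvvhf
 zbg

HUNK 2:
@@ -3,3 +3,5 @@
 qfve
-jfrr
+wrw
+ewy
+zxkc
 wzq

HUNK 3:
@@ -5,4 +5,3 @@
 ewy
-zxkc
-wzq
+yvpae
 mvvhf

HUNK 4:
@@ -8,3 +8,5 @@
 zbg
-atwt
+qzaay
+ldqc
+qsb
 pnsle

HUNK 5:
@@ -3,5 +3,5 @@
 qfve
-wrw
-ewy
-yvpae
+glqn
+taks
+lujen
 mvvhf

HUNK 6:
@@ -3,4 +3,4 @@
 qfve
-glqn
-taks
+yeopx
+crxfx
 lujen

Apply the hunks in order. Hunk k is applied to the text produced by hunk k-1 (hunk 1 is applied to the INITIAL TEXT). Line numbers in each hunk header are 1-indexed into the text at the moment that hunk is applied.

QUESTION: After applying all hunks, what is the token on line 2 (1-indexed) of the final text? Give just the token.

Answer: vgy

Derivation:
Hunk 1: at line 3 remove [mck] add [wzq] -> 10 lines: ngr vgy qfve jfrr wzq mvvhf zbg atwt pnsle wwqo
Hunk 2: at line 3 remove [jfrr] add [wrw,ewy,zxkc] -> 12 lines: ngr vgy qfve wrw ewy zxkc wzq mvvhf zbg atwt pnsle wwqo
Hunk 3: at line 5 remove [zxkc,wzq] add [yvpae] -> 11 lines: ngr vgy qfve wrw ewy yvpae mvvhf zbg atwt pnsle wwqo
Hunk 4: at line 8 remove [atwt] add [qzaay,ldqc,qsb] -> 13 lines: ngr vgy qfve wrw ewy yvpae mvvhf zbg qzaay ldqc qsb pnsle wwqo
Hunk 5: at line 3 remove [wrw,ewy,yvpae] add [glqn,taks,lujen] -> 13 lines: ngr vgy qfve glqn taks lujen mvvhf zbg qzaay ldqc qsb pnsle wwqo
Hunk 6: at line 3 remove [glqn,taks] add [yeopx,crxfx] -> 13 lines: ngr vgy qfve yeopx crxfx lujen mvvhf zbg qzaay ldqc qsb pnsle wwqo
Final line 2: vgy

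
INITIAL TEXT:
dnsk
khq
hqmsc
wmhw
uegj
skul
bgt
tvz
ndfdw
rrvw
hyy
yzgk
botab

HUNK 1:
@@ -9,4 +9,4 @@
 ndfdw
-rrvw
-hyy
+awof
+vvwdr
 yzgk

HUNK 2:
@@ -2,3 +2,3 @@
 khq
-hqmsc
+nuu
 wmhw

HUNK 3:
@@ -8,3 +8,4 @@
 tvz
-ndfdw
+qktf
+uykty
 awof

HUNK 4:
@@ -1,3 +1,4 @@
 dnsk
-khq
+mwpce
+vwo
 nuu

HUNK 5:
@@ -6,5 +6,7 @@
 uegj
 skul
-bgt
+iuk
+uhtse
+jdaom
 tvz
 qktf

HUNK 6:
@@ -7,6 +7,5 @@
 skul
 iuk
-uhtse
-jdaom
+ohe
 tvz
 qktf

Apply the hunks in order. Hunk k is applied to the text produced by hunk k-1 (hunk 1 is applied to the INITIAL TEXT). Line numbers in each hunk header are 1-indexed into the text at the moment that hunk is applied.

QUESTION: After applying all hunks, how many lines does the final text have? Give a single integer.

Answer: 16

Derivation:
Hunk 1: at line 9 remove [rrvw,hyy] add [awof,vvwdr] -> 13 lines: dnsk khq hqmsc wmhw uegj skul bgt tvz ndfdw awof vvwdr yzgk botab
Hunk 2: at line 2 remove [hqmsc] add [nuu] -> 13 lines: dnsk khq nuu wmhw uegj skul bgt tvz ndfdw awof vvwdr yzgk botab
Hunk 3: at line 8 remove [ndfdw] add [qktf,uykty] -> 14 lines: dnsk khq nuu wmhw uegj skul bgt tvz qktf uykty awof vvwdr yzgk botab
Hunk 4: at line 1 remove [khq] add [mwpce,vwo] -> 15 lines: dnsk mwpce vwo nuu wmhw uegj skul bgt tvz qktf uykty awof vvwdr yzgk botab
Hunk 5: at line 6 remove [bgt] add [iuk,uhtse,jdaom] -> 17 lines: dnsk mwpce vwo nuu wmhw uegj skul iuk uhtse jdaom tvz qktf uykty awof vvwdr yzgk botab
Hunk 6: at line 7 remove [uhtse,jdaom] add [ohe] -> 16 lines: dnsk mwpce vwo nuu wmhw uegj skul iuk ohe tvz qktf uykty awof vvwdr yzgk botab
Final line count: 16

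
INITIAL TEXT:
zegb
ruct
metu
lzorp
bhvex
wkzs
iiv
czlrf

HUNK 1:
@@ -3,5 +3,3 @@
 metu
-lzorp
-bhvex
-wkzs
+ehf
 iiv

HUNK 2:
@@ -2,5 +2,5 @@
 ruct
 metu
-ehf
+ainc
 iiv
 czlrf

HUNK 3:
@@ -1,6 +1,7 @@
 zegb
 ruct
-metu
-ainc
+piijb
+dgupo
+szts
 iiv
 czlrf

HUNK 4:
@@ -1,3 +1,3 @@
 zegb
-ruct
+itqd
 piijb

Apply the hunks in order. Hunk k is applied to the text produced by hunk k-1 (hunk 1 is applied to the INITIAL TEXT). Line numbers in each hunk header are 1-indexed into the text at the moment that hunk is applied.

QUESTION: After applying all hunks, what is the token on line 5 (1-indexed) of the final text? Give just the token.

Answer: szts

Derivation:
Hunk 1: at line 3 remove [lzorp,bhvex,wkzs] add [ehf] -> 6 lines: zegb ruct metu ehf iiv czlrf
Hunk 2: at line 2 remove [ehf] add [ainc] -> 6 lines: zegb ruct metu ainc iiv czlrf
Hunk 3: at line 1 remove [metu,ainc] add [piijb,dgupo,szts] -> 7 lines: zegb ruct piijb dgupo szts iiv czlrf
Hunk 4: at line 1 remove [ruct] add [itqd] -> 7 lines: zegb itqd piijb dgupo szts iiv czlrf
Final line 5: szts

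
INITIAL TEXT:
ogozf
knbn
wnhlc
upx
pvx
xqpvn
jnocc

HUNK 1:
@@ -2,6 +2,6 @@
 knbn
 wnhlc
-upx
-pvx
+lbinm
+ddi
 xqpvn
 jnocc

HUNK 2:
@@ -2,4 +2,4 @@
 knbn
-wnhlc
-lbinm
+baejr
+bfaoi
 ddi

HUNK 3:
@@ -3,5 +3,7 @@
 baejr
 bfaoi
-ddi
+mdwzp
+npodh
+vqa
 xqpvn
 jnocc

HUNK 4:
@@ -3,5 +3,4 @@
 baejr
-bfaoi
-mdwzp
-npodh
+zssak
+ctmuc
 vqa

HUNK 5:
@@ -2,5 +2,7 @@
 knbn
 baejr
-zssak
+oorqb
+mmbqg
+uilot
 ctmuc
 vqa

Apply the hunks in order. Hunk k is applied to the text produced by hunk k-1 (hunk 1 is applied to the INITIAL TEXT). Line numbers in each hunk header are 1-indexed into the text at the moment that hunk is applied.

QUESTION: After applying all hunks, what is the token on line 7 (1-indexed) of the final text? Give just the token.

Hunk 1: at line 2 remove [upx,pvx] add [lbinm,ddi] -> 7 lines: ogozf knbn wnhlc lbinm ddi xqpvn jnocc
Hunk 2: at line 2 remove [wnhlc,lbinm] add [baejr,bfaoi] -> 7 lines: ogozf knbn baejr bfaoi ddi xqpvn jnocc
Hunk 3: at line 3 remove [ddi] add [mdwzp,npodh,vqa] -> 9 lines: ogozf knbn baejr bfaoi mdwzp npodh vqa xqpvn jnocc
Hunk 4: at line 3 remove [bfaoi,mdwzp,npodh] add [zssak,ctmuc] -> 8 lines: ogozf knbn baejr zssak ctmuc vqa xqpvn jnocc
Hunk 5: at line 2 remove [zssak] add [oorqb,mmbqg,uilot] -> 10 lines: ogozf knbn baejr oorqb mmbqg uilot ctmuc vqa xqpvn jnocc
Final line 7: ctmuc

Answer: ctmuc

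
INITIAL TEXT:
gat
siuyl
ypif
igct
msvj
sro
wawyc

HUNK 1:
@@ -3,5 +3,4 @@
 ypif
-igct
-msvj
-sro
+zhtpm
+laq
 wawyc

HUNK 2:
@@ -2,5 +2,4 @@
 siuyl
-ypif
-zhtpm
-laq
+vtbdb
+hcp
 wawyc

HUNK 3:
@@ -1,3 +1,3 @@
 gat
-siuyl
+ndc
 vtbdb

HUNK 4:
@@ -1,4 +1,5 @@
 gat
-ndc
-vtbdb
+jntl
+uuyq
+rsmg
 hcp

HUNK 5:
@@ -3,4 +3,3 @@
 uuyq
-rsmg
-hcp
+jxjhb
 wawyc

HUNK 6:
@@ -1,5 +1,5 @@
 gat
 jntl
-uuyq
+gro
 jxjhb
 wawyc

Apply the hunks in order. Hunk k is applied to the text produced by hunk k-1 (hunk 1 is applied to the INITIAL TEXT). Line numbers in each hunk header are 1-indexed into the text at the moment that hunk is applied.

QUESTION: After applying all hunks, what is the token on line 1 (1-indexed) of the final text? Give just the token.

Answer: gat

Derivation:
Hunk 1: at line 3 remove [igct,msvj,sro] add [zhtpm,laq] -> 6 lines: gat siuyl ypif zhtpm laq wawyc
Hunk 2: at line 2 remove [ypif,zhtpm,laq] add [vtbdb,hcp] -> 5 lines: gat siuyl vtbdb hcp wawyc
Hunk 3: at line 1 remove [siuyl] add [ndc] -> 5 lines: gat ndc vtbdb hcp wawyc
Hunk 4: at line 1 remove [ndc,vtbdb] add [jntl,uuyq,rsmg] -> 6 lines: gat jntl uuyq rsmg hcp wawyc
Hunk 5: at line 3 remove [rsmg,hcp] add [jxjhb] -> 5 lines: gat jntl uuyq jxjhb wawyc
Hunk 6: at line 1 remove [uuyq] add [gro] -> 5 lines: gat jntl gro jxjhb wawyc
Final line 1: gat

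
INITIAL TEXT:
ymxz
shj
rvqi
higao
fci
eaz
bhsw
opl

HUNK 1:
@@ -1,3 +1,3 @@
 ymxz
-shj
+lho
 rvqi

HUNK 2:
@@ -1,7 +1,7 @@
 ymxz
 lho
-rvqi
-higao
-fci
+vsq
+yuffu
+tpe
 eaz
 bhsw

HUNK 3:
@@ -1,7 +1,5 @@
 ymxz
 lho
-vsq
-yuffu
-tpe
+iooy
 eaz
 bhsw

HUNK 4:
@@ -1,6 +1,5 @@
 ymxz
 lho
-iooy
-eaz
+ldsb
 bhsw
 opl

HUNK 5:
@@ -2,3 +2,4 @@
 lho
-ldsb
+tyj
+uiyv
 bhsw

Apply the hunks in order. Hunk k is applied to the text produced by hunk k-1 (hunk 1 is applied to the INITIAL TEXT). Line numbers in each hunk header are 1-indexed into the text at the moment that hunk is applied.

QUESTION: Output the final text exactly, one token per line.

Hunk 1: at line 1 remove [shj] add [lho] -> 8 lines: ymxz lho rvqi higao fci eaz bhsw opl
Hunk 2: at line 1 remove [rvqi,higao,fci] add [vsq,yuffu,tpe] -> 8 lines: ymxz lho vsq yuffu tpe eaz bhsw opl
Hunk 3: at line 1 remove [vsq,yuffu,tpe] add [iooy] -> 6 lines: ymxz lho iooy eaz bhsw opl
Hunk 4: at line 1 remove [iooy,eaz] add [ldsb] -> 5 lines: ymxz lho ldsb bhsw opl
Hunk 5: at line 2 remove [ldsb] add [tyj,uiyv] -> 6 lines: ymxz lho tyj uiyv bhsw opl

Answer: ymxz
lho
tyj
uiyv
bhsw
opl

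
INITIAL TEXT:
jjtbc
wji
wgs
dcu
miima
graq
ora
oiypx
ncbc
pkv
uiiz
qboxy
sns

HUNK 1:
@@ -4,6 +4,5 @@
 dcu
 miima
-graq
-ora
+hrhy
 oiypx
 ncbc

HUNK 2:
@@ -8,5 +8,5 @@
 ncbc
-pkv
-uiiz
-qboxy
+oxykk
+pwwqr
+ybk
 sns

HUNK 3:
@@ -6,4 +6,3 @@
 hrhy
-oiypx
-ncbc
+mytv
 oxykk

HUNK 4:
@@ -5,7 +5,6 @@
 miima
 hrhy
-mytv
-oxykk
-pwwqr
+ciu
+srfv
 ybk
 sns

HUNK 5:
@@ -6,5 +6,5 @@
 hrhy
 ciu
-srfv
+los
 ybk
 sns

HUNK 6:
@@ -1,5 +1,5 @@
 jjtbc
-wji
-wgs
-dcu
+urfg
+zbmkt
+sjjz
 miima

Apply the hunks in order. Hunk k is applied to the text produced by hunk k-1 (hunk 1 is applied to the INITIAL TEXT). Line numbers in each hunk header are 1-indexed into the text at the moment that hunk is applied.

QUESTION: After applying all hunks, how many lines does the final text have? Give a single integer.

Answer: 10

Derivation:
Hunk 1: at line 4 remove [graq,ora] add [hrhy] -> 12 lines: jjtbc wji wgs dcu miima hrhy oiypx ncbc pkv uiiz qboxy sns
Hunk 2: at line 8 remove [pkv,uiiz,qboxy] add [oxykk,pwwqr,ybk] -> 12 lines: jjtbc wji wgs dcu miima hrhy oiypx ncbc oxykk pwwqr ybk sns
Hunk 3: at line 6 remove [oiypx,ncbc] add [mytv] -> 11 lines: jjtbc wji wgs dcu miima hrhy mytv oxykk pwwqr ybk sns
Hunk 4: at line 5 remove [mytv,oxykk,pwwqr] add [ciu,srfv] -> 10 lines: jjtbc wji wgs dcu miima hrhy ciu srfv ybk sns
Hunk 5: at line 6 remove [srfv] add [los] -> 10 lines: jjtbc wji wgs dcu miima hrhy ciu los ybk sns
Hunk 6: at line 1 remove [wji,wgs,dcu] add [urfg,zbmkt,sjjz] -> 10 lines: jjtbc urfg zbmkt sjjz miima hrhy ciu los ybk sns
Final line count: 10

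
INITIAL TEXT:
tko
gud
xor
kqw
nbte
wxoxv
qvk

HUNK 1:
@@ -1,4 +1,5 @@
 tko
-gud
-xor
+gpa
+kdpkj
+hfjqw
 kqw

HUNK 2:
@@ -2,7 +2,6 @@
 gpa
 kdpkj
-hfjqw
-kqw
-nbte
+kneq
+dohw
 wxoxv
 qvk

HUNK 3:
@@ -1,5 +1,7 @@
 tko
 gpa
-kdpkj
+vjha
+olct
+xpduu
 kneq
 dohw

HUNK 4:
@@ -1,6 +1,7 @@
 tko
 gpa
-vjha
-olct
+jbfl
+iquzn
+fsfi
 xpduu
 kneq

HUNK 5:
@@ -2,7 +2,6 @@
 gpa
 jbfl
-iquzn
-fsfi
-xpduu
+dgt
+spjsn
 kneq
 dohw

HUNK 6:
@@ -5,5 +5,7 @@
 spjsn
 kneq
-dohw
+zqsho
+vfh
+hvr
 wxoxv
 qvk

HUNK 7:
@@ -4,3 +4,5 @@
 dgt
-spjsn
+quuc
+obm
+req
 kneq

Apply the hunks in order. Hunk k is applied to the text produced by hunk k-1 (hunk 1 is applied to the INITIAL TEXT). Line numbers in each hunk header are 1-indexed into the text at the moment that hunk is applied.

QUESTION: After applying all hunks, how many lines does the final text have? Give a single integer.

Answer: 13

Derivation:
Hunk 1: at line 1 remove [gud,xor] add [gpa,kdpkj,hfjqw] -> 8 lines: tko gpa kdpkj hfjqw kqw nbte wxoxv qvk
Hunk 2: at line 2 remove [hfjqw,kqw,nbte] add [kneq,dohw] -> 7 lines: tko gpa kdpkj kneq dohw wxoxv qvk
Hunk 3: at line 1 remove [kdpkj] add [vjha,olct,xpduu] -> 9 lines: tko gpa vjha olct xpduu kneq dohw wxoxv qvk
Hunk 4: at line 1 remove [vjha,olct] add [jbfl,iquzn,fsfi] -> 10 lines: tko gpa jbfl iquzn fsfi xpduu kneq dohw wxoxv qvk
Hunk 5: at line 2 remove [iquzn,fsfi,xpduu] add [dgt,spjsn] -> 9 lines: tko gpa jbfl dgt spjsn kneq dohw wxoxv qvk
Hunk 6: at line 5 remove [dohw] add [zqsho,vfh,hvr] -> 11 lines: tko gpa jbfl dgt spjsn kneq zqsho vfh hvr wxoxv qvk
Hunk 7: at line 4 remove [spjsn] add [quuc,obm,req] -> 13 lines: tko gpa jbfl dgt quuc obm req kneq zqsho vfh hvr wxoxv qvk
Final line count: 13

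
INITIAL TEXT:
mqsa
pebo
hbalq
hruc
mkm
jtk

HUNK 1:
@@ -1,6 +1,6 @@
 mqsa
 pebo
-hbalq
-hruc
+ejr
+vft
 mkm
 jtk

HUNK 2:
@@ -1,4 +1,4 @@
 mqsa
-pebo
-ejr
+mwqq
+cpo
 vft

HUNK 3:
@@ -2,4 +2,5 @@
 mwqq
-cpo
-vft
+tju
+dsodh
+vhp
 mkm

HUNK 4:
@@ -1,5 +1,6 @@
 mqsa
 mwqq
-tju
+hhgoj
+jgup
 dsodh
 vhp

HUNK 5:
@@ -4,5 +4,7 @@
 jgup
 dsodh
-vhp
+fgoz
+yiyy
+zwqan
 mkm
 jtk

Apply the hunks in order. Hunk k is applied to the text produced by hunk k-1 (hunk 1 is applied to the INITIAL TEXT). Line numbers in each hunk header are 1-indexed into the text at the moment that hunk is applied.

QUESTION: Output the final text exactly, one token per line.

Answer: mqsa
mwqq
hhgoj
jgup
dsodh
fgoz
yiyy
zwqan
mkm
jtk

Derivation:
Hunk 1: at line 1 remove [hbalq,hruc] add [ejr,vft] -> 6 lines: mqsa pebo ejr vft mkm jtk
Hunk 2: at line 1 remove [pebo,ejr] add [mwqq,cpo] -> 6 lines: mqsa mwqq cpo vft mkm jtk
Hunk 3: at line 2 remove [cpo,vft] add [tju,dsodh,vhp] -> 7 lines: mqsa mwqq tju dsodh vhp mkm jtk
Hunk 4: at line 1 remove [tju] add [hhgoj,jgup] -> 8 lines: mqsa mwqq hhgoj jgup dsodh vhp mkm jtk
Hunk 5: at line 4 remove [vhp] add [fgoz,yiyy,zwqan] -> 10 lines: mqsa mwqq hhgoj jgup dsodh fgoz yiyy zwqan mkm jtk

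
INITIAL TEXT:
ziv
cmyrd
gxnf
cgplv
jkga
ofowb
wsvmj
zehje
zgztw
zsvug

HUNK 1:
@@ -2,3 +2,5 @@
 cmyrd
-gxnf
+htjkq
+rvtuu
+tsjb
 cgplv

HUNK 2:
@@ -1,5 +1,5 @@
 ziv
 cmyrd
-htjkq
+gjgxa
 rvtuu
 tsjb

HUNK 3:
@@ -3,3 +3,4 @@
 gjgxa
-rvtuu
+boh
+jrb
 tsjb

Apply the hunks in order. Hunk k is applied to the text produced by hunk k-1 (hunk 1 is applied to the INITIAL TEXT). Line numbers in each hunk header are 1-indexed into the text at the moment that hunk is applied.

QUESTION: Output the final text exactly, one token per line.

Hunk 1: at line 2 remove [gxnf] add [htjkq,rvtuu,tsjb] -> 12 lines: ziv cmyrd htjkq rvtuu tsjb cgplv jkga ofowb wsvmj zehje zgztw zsvug
Hunk 2: at line 1 remove [htjkq] add [gjgxa] -> 12 lines: ziv cmyrd gjgxa rvtuu tsjb cgplv jkga ofowb wsvmj zehje zgztw zsvug
Hunk 3: at line 3 remove [rvtuu] add [boh,jrb] -> 13 lines: ziv cmyrd gjgxa boh jrb tsjb cgplv jkga ofowb wsvmj zehje zgztw zsvug

Answer: ziv
cmyrd
gjgxa
boh
jrb
tsjb
cgplv
jkga
ofowb
wsvmj
zehje
zgztw
zsvug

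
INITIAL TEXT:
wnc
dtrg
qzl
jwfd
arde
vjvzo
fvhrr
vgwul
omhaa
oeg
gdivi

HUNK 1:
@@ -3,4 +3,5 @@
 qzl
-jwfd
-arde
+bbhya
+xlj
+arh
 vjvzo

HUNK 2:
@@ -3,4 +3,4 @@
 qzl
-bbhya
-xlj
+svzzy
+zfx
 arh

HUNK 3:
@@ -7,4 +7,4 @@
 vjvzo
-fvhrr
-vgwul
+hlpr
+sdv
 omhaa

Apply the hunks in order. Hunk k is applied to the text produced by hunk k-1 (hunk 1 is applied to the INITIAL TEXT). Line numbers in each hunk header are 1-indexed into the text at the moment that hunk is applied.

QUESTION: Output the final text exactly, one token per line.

Answer: wnc
dtrg
qzl
svzzy
zfx
arh
vjvzo
hlpr
sdv
omhaa
oeg
gdivi

Derivation:
Hunk 1: at line 3 remove [jwfd,arde] add [bbhya,xlj,arh] -> 12 lines: wnc dtrg qzl bbhya xlj arh vjvzo fvhrr vgwul omhaa oeg gdivi
Hunk 2: at line 3 remove [bbhya,xlj] add [svzzy,zfx] -> 12 lines: wnc dtrg qzl svzzy zfx arh vjvzo fvhrr vgwul omhaa oeg gdivi
Hunk 3: at line 7 remove [fvhrr,vgwul] add [hlpr,sdv] -> 12 lines: wnc dtrg qzl svzzy zfx arh vjvzo hlpr sdv omhaa oeg gdivi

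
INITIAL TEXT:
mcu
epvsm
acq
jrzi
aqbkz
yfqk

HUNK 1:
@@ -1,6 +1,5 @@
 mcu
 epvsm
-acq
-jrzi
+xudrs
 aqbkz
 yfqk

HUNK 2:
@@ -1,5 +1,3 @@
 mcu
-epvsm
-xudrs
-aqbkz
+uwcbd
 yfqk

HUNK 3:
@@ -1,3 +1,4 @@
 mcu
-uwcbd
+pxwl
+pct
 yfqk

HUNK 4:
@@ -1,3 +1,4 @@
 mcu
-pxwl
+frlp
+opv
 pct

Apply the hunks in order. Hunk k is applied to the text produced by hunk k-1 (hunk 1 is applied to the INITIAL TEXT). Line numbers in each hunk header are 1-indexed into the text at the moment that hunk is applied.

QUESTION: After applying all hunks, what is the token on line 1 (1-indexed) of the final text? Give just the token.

Hunk 1: at line 1 remove [acq,jrzi] add [xudrs] -> 5 lines: mcu epvsm xudrs aqbkz yfqk
Hunk 2: at line 1 remove [epvsm,xudrs,aqbkz] add [uwcbd] -> 3 lines: mcu uwcbd yfqk
Hunk 3: at line 1 remove [uwcbd] add [pxwl,pct] -> 4 lines: mcu pxwl pct yfqk
Hunk 4: at line 1 remove [pxwl] add [frlp,opv] -> 5 lines: mcu frlp opv pct yfqk
Final line 1: mcu

Answer: mcu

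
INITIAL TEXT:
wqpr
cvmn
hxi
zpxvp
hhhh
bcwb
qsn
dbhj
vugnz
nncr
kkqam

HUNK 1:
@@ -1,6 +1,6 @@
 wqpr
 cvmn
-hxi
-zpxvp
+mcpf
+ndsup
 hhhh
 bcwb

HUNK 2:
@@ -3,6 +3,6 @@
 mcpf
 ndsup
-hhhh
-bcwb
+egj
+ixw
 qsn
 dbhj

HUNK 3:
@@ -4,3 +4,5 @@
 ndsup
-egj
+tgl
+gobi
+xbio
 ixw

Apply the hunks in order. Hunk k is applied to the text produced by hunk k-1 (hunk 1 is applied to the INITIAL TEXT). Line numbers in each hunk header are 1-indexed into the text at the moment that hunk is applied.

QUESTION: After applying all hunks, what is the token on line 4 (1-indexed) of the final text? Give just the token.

Hunk 1: at line 1 remove [hxi,zpxvp] add [mcpf,ndsup] -> 11 lines: wqpr cvmn mcpf ndsup hhhh bcwb qsn dbhj vugnz nncr kkqam
Hunk 2: at line 3 remove [hhhh,bcwb] add [egj,ixw] -> 11 lines: wqpr cvmn mcpf ndsup egj ixw qsn dbhj vugnz nncr kkqam
Hunk 3: at line 4 remove [egj] add [tgl,gobi,xbio] -> 13 lines: wqpr cvmn mcpf ndsup tgl gobi xbio ixw qsn dbhj vugnz nncr kkqam
Final line 4: ndsup

Answer: ndsup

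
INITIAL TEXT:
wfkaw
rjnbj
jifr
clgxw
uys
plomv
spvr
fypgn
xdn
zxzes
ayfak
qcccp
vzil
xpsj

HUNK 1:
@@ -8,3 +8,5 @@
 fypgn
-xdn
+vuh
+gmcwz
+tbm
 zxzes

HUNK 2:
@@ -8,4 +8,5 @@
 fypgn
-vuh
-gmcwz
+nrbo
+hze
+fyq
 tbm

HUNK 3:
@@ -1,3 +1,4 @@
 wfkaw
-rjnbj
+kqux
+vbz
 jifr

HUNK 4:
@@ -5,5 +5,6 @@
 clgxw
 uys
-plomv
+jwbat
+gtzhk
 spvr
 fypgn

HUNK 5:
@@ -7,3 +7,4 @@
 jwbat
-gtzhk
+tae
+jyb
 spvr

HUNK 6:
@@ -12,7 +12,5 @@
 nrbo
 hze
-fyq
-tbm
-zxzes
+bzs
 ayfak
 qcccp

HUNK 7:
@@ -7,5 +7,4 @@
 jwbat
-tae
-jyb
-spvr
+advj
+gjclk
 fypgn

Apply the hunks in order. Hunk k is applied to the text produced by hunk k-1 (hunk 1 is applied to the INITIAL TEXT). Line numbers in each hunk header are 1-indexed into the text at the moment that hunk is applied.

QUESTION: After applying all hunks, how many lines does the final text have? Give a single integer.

Hunk 1: at line 8 remove [xdn] add [vuh,gmcwz,tbm] -> 16 lines: wfkaw rjnbj jifr clgxw uys plomv spvr fypgn vuh gmcwz tbm zxzes ayfak qcccp vzil xpsj
Hunk 2: at line 8 remove [vuh,gmcwz] add [nrbo,hze,fyq] -> 17 lines: wfkaw rjnbj jifr clgxw uys plomv spvr fypgn nrbo hze fyq tbm zxzes ayfak qcccp vzil xpsj
Hunk 3: at line 1 remove [rjnbj] add [kqux,vbz] -> 18 lines: wfkaw kqux vbz jifr clgxw uys plomv spvr fypgn nrbo hze fyq tbm zxzes ayfak qcccp vzil xpsj
Hunk 4: at line 5 remove [plomv] add [jwbat,gtzhk] -> 19 lines: wfkaw kqux vbz jifr clgxw uys jwbat gtzhk spvr fypgn nrbo hze fyq tbm zxzes ayfak qcccp vzil xpsj
Hunk 5: at line 7 remove [gtzhk] add [tae,jyb] -> 20 lines: wfkaw kqux vbz jifr clgxw uys jwbat tae jyb spvr fypgn nrbo hze fyq tbm zxzes ayfak qcccp vzil xpsj
Hunk 6: at line 12 remove [fyq,tbm,zxzes] add [bzs] -> 18 lines: wfkaw kqux vbz jifr clgxw uys jwbat tae jyb spvr fypgn nrbo hze bzs ayfak qcccp vzil xpsj
Hunk 7: at line 7 remove [tae,jyb,spvr] add [advj,gjclk] -> 17 lines: wfkaw kqux vbz jifr clgxw uys jwbat advj gjclk fypgn nrbo hze bzs ayfak qcccp vzil xpsj
Final line count: 17

Answer: 17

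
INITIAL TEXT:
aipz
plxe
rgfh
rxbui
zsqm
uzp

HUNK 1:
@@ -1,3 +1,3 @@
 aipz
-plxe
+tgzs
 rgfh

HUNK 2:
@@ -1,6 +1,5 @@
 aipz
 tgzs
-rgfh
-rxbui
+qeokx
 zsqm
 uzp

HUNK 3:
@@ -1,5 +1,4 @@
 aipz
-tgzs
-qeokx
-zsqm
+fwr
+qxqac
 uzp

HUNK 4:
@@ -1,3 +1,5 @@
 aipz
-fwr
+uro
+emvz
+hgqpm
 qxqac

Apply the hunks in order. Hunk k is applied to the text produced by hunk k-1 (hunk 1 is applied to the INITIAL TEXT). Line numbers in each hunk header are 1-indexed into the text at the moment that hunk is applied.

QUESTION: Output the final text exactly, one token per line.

Answer: aipz
uro
emvz
hgqpm
qxqac
uzp

Derivation:
Hunk 1: at line 1 remove [plxe] add [tgzs] -> 6 lines: aipz tgzs rgfh rxbui zsqm uzp
Hunk 2: at line 1 remove [rgfh,rxbui] add [qeokx] -> 5 lines: aipz tgzs qeokx zsqm uzp
Hunk 3: at line 1 remove [tgzs,qeokx,zsqm] add [fwr,qxqac] -> 4 lines: aipz fwr qxqac uzp
Hunk 4: at line 1 remove [fwr] add [uro,emvz,hgqpm] -> 6 lines: aipz uro emvz hgqpm qxqac uzp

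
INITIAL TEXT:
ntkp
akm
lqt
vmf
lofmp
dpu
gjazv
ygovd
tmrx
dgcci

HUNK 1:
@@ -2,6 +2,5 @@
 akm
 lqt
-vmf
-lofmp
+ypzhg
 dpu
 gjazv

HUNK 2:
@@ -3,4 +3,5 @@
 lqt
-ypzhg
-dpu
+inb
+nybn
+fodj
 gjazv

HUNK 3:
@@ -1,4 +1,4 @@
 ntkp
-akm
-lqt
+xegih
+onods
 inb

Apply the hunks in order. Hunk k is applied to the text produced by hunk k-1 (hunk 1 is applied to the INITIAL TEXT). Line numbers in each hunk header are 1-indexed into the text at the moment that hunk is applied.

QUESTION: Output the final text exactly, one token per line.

Hunk 1: at line 2 remove [vmf,lofmp] add [ypzhg] -> 9 lines: ntkp akm lqt ypzhg dpu gjazv ygovd tmrx dgcci
Hunk 2: at line 3 remove [ypzhg,dpu] add [inb,nybn,fodj] -> 10 lines: ntkp akm lqt inb nybn fodj gjazv ygovd tmrx dgcci
Hunk 3: at line 1 remove [akm,lqt] add [xegih,onods] -> 10 lines: ntkp xegih onods inb nybn fodj gjazv ygovd tmrx dgcci

Answer: ntkp
xegih
onods
inb
nybn
fodj
gjazv
ygovd
tmrx
dgcci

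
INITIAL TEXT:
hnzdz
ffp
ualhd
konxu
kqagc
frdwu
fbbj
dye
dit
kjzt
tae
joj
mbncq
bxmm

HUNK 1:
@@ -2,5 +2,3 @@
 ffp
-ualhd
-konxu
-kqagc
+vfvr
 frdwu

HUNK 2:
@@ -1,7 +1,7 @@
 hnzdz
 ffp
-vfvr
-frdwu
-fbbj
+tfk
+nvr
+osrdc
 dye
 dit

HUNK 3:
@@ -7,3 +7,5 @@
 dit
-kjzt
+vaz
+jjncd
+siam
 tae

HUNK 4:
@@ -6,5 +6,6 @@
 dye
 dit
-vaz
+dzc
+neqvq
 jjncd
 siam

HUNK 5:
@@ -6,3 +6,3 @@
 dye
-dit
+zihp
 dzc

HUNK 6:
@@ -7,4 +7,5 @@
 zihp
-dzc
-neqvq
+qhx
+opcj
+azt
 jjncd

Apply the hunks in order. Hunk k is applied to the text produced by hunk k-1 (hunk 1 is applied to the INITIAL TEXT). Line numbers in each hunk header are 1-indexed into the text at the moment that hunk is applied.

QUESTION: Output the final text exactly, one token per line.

Answer: hnzdz
ffp
tfk
nvr
osrdc
dye
zihp
qhx
opcj
azt
jjncd
siam
tae
joj
mbncq
bxmm

Derivation:
Hunk 1: at line 2 remove [ualhd,konxu,kqagc] add [vfvr] -> 12 lines: hnzdz ffp vfvr frdwu fbbj dye dit kjzt tae joj mbncq bxmm
Hunk 2: at line 1 remove [vfvr,frdwu,fbbj] add [tfk,nvr,osrdc] -> 12 lines: hnzdz ffp tfk nvr osrdc dye dit kjzt tae joj mbncq bxmm
Hunk 3: at line 7 remove [kjzt] add [vaz,jjncd,siam] -> 14 lines: hnzdz ffp tfk nvr osrdc dye dit vaz jjncd siam tae joj mbncq bxmm
Hunk 4: at line 6 remove [vaz] add [dzc,neqvq] -> 15 lines: hnzdz ffp tfk nvr osrdc dye dit dzc neqvq jjncd siam tae joj mbncq bxmm
Hunk 5: at line 6 remove [dit] add [zihp] -> 15 lines: hnzdz ffp tfk nvr osrdc dye zihp dzc neqvq jjncd siam tae joj mbncq bxmm
Hunk 6: at line 7 remove [dzc,neqvq] add [qhx,opcj,azt] -> 16 lines: hnzdz ffp tfk nvr osrdc dye zihp qhx opcj azt jjncd siam tae joj mbncq bxmm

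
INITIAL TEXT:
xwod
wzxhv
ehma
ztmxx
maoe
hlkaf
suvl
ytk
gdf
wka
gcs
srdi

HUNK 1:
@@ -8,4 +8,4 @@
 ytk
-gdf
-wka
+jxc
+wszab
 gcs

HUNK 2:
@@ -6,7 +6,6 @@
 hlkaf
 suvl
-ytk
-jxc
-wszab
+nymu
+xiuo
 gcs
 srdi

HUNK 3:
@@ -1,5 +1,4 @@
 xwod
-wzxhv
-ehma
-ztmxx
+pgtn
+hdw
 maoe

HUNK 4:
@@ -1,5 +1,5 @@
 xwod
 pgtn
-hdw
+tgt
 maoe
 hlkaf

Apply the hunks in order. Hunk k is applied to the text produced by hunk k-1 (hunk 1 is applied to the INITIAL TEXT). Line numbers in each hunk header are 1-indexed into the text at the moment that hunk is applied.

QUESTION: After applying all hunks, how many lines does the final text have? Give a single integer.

Answer: 10

Derivation:
Hunk 1: at line 8 remove [gdf,wka] add [jxc,wszab] -> 12 lines: xwod wzxhv ehma ztmxx maoe hlkaf suvl ytk jxc wszab gcs srdi
Hunk 2: at line 6 remove [ytk,jxc,wszab] add [nymu,xiuo] -> 11 lines: xwod wzxhv ehma ztmxx maoe hlkaf suvl nymu xiuo gcs srdi
Hunk 3: at line 1 remove [wzxhv,ehma,ztmxx] add [pgtn,hdw] -> 10 lines: xwod pgtn hdw maoe hlkaf suvl nymu xiuo gcs srdi
Hunk 4: at line 1 remove [hdw] add [tgt] -> 10 lines: xwod pgtn tgt maoe hlkaf suvl nymu xiuo gcs srdi
Final line count: 10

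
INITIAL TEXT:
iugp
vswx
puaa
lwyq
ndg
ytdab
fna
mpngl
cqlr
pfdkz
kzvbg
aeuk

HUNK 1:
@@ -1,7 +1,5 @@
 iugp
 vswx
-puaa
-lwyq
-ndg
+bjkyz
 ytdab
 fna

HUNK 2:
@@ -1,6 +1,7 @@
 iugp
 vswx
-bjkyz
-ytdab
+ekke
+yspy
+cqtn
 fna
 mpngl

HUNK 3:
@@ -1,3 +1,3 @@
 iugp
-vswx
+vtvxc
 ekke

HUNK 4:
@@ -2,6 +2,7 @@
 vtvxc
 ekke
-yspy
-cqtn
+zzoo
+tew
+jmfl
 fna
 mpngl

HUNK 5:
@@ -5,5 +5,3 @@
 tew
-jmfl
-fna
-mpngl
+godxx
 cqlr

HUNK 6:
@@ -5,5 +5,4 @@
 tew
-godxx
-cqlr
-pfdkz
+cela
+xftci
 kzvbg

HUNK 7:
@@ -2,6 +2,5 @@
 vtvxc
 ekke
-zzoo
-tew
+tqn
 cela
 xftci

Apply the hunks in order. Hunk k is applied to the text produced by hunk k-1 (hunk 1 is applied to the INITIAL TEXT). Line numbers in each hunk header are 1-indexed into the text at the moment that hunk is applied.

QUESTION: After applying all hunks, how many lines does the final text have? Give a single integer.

Hunk 1: at line 1 remove [puaa,lwyq,ndg] add [bjkyz] -> 10 lines: iugp vswx bjkyz ytdab fna mpngl cqlr pfdkz kzvbg aeuk
Hunk 2: at line 1 remove [bjkyz,ytdab] add [ekke,yspy,cqtn] -> 11 lines: iugp vswx ekke yspy cqtn fna mpngl cqlr pfdkz kzvbg aeuk
Hunk 3: at line 1 remove [vswx] add [vtvxc] -> 11 lines: iugp vtvxc ekke yspy cqtn fna mpngl cqlr pfdkz kzvbg aeuk
Hunk 4: at line 2 remove [yspy,cqtn] add [zzoo,tew,jmfl] -> 12 lines: iugp vtvxc ekke zzoo tew jmfl fna mpngl cqlr pfdkz kzvbg aeuk
Hunk 5: at line 5 remove [jmfl,fna,mpngl] add [godxx] -> 10 lines: iugp vtvxc ekke zzoo tew godxx cqlr pfdkz kzvbg aeuk
Hunk 6: at line 5 remove [godxx,cqlr,pfdkz] add [cela,xftci] -> 9 lines: iugp vtvxc ekke zzoo tew cela xftci kzvbg aeuk
Hunk 7: at line 2 remove [zzoo,tew] add [tqn] -> 8 lines: iugp vtvxc ekke tqn cela xftci kzvbg aeuk
Final line count: 8

Answer: 8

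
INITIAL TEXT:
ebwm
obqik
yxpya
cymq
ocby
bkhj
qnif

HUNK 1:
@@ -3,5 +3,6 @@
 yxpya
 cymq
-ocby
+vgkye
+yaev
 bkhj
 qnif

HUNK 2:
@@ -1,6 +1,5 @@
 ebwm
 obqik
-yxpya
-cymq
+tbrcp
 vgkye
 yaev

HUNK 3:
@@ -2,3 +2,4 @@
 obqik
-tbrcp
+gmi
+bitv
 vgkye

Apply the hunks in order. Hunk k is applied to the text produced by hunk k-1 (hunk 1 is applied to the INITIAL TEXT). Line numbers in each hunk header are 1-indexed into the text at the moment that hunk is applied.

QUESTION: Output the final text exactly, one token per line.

Hunk 1: at line 3 remove [ocby] add [vgkye,yaev] -> 8 lines: ebwm obqik yxpya cymq vgkye yaev bkhj qnif
Hunk 2: at line 1 remove [yxpya,cymq] add [tbrcp] -> 7 lines: ebwm obqik tbrcp vgkye yaev bkhj qnif
Hunk 3: at line 2 remove [tbrcp] add [gmi,bitv] -> 8 lines: ebwm obqik gmi bitv vgkye yaev bkhj qnif

Answer: ebwm
obqik
gmi
bitv
vgkye
yaev
bkhj
qnif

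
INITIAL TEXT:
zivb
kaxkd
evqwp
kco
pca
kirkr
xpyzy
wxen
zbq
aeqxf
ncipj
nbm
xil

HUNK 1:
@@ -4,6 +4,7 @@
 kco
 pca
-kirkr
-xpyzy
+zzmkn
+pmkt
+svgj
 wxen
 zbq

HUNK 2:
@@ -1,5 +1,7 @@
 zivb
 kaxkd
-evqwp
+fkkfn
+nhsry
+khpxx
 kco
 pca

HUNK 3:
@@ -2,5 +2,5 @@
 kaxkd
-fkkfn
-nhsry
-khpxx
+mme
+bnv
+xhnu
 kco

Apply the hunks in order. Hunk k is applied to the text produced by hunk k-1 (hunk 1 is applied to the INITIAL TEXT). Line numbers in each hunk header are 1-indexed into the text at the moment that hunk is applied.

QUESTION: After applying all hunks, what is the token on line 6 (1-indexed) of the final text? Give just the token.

Answer: kco

Derivation:
Hunk 1: at line 4 remove [kirkr,xpyzy] add [zzmkn,pmkt,svgj] -> 14 lines: zivb kaxkd evqwp kco pca zzmkn pmkt svgj wxen zbq aeqxf ncipj nbm xil
Hunk 2: at line 1 remove [evqwp] add [fkkfn,nhsry,khpxx] -> 16 lines: zivb kaxkd fkkfn nhsry khpxx kco pca zzmkn pmkt svgj wxen zbq aeqxf ncipj nbm xil
Hunk 3: at line 2 remove [fkkfn,nhsry,khpxx] add [mme,bnv,xhnu] -> 16 lines: zivb kaxkd mme bnv xhnu kco pca zzmkn pmkt svgj wxen zbq aeqxf ncipj nbm xil
Final line 6: kco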